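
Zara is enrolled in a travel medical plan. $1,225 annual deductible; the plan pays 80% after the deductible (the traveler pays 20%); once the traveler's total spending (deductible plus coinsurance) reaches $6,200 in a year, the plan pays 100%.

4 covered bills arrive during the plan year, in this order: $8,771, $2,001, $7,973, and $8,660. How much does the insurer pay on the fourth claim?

$7,189

Claim 1 — $8,771: $1,225 to deductible, leaving $7,546; coinsurance $7,546 × 20% = $1,509.20. Cost to traveler: $2,734.20. OOP to date $2,734.20. Plan pays $8,771 − $2,734.20 = $6,036.80.
Claim 2 — $2,001: deductible met; 20% of $2,001 = $400.20. Traveler pays $400.20; OOP now $3,134.40. Plan pays $2,001 − $400.20 = $1,600.80.
Claim 3 — $7,973: 20% coinsurance on $7,973 = $1,594.60. Traveler owes $1,594.60 (running OOP $4,729). Plan pays $7,973 − $1,594.60 = $6,378.40.
Claim 4 — $8,660: deductible already satisfied, so traveler's share is 20% × $8,660 = $1,732. OOP would hit $6,461 > $6,200, so the cap limits the traveler to $6,200 − $4,729 = $1,471. Insurer: $8,660 − $1,471 = $7,189.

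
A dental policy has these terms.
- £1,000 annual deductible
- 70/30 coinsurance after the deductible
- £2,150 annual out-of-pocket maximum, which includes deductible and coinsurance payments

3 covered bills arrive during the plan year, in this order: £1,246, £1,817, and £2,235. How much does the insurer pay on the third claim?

£1,703.90

Bill 1, £1,246: deductible takes £1,000, £246 remains; coinsurance £246 × 30% = £73.80. Patient pays £1,073.80; OOP now £1,073.80. Insurer: £1,246 − £1,073.80 = £172.20.
Bill 2, £1,817: deductible already satisfied, so patient's share is 30% × £1,817 = £545.10. Patient owes £545.10 (running OOP £1,618.90). Insurer: £1,817 − £545.10 = £1,271.90.
Bill 3, £2,235: deductible already satisfied, so patient's share is 30% × £2,235 = £670.50. OOP would hit £2,289.40 > £2,150, so the cap limits the patient to £2,150 − £1,618.90 = £531.10. Insurer: £2,235 − £531.10 = £1,703.90.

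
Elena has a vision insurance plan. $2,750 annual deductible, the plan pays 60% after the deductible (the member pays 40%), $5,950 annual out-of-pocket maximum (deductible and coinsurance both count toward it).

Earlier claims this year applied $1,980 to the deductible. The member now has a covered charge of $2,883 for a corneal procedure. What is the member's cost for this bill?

$1,615.20

Remaining deductible: $2,750 − $1,980 = $770.
After the $770 deductible portion, $2,883 − $770 = $2,113 is subject to coinsurance.
Member's 40% share of $2,113 is $845.20.
That puts the member's cost at $770 + $845.20 = $1,615.20 before any cap.
Cumulative spending $1,980 + $1,615.20 = $3,595.20 stays under the $5,950 maximum.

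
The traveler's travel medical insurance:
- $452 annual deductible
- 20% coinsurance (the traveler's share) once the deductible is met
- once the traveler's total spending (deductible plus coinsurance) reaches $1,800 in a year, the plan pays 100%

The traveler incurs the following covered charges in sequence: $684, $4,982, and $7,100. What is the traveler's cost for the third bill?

#1 ($684): deductible takes $452, $232 remains; 20% of $232 = $46.40. Traveler pays $498.40; OOP now $498.40.
#2 ($4,982): 20% coinsurance on $4,982 = $996.40. Traveler pays $996.40; OOP now $1,494.80.
#3 ($7,100): 20% coinsurance on $7,100 = $1,420. That would push OOP to $2,914.80, over the $1,800 cap, so traveler pays $1,800 − $1,494.80 = $305.20.

$305.20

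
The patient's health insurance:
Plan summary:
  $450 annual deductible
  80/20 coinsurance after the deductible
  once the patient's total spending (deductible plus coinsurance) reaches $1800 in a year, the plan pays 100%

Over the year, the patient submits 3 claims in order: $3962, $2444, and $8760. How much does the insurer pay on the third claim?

$8601.20

Claim 1 ($3962): deductible takes $450, $3512 remains; patient's 20% is $702.40. Patient pays $1152.40; OOP now $1152.40. Plan pays $3962 − $1152.40 = $2809.60.
Claim 2 ($2444): deductible met; 20% of $2444 = $488.80. Cost to patient: $488.80. OOP to date $1641.20. Plan pays $2444 − $488.80 = $1955.20.
Claim 3 ($8760): 20% coinsurance on $8760 = $1752. Adding that to $1641.20 gives $3393.20, past the $1800 cap; patient pays only $1800 − $1641.20 = $158.80. Plan pays $8760 − $158.80 = $8601.20.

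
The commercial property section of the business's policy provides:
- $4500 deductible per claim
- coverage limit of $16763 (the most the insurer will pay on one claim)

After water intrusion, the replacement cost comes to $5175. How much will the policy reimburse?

After the deductible, $5175 − $4500 = $675 remains.
$675 is within the $16763 limit, so the insurer pays $675.

$675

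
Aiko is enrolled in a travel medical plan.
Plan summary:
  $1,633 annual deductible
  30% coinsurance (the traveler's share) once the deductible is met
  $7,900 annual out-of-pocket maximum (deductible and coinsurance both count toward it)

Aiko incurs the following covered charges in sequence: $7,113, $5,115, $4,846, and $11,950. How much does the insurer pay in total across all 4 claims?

$21,124

Bill 1, $7,113: $1,633 finishes the deductible; $5,480 goes to coinsurance; 30% of $5,480 = $1,644. Cost to traveler: $3,277. OOP to date $3,277. Insurer: $7,113 − $3,277 = $3,836.
Bill 2, $5,115: deductible already satisfied, so traveler's share is 30% × $5,115 = $1,534.50. Traveler pays $1,534.50; OOP now $4,811.50. Plan pays $5,115 − $1,534.50 = $3,580.50.
Bill 3, $4,846: deductible already satisfied, so traveler's share is 30% × $4,846 = $1,453.80. Traveler owes $1,453.80 (running OOP $6,265.30). Insurer: $4,846 − $1,453.80 = $3,392.20.
Bill 4, $11,950: 30% coinsurance on $11,950 = $3,585. OOP would hit $9,850.30 > $7,900, so the cap limits the traveler to $7,900 − $6,265.30 = $1,634.70. Plan pays $11,950 − $1,634.70 = $10,315.30.
Insurer total: $3,836 + $3,580.50 + $3,392.20 + $10,315.30 = $21,124.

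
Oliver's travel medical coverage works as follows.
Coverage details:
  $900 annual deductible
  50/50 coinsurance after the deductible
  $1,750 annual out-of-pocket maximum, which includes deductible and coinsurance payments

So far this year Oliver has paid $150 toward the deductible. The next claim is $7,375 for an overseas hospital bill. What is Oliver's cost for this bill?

Deductible still to meet: $900 − $150 = $750.
After the $750 deductible portion, $7,375 − $750 = $6,625 is subject to coinsurance.
Coinsurance: $6,625 × 50% = $3,312.50.
So the traveler owes $750 + $3,312.50 = $4,062.50 before any cap.
Year-to-date out-of-pocket would reach $150 + $4,062.50 = $4,212.50, above the $1,750 maximum, so the traveler pays only $1,750 − $150 = $1,600.

$1,600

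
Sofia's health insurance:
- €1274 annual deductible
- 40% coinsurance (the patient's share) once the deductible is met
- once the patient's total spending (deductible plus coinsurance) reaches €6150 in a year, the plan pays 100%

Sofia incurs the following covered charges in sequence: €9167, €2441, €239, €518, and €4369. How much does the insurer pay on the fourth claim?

Claim 1 (€9167): deductible takes €1274, €7893 remains; coinsurance €7893 × 40% = €3157.20. Cost to patient: €4431.20. OOP to date €4431.20. Insurer: €9167 − €4431.20 = €4735.80.
Claim 2 (€2441): deductible already satisfied, so patient's share is 40% × €2441 = €976.40. Patient owes €976.40 (running OOP €5407.60). Insurer: €2441 − €976.40 = €1464.60.
Claim 3 (€239): deductible already satisfied, so patient's share is 40% × €239 = €95.60. Patient pays €95.60; OOP now €5503.20. Insurer: €239 − €95.60 = €143.40.
Claim 4 (€518): 40% coinsurance on €518 = €207.20. Patient pays €207.20; OOP now €5710.40. Insurer: €518 − €207.20 = €310.80.

€310.80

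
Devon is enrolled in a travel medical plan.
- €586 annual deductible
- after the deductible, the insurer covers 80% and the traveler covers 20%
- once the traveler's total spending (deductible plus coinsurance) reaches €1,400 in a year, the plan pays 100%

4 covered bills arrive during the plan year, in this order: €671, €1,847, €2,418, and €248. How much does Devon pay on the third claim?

€427.60

Bill 1, €671: €586 finishes the deductible; €85 goes to coinsurance; coinsurance €85 × 20% = €17. Cost to traveler: €603. OOP to date €603.
Bill 2, €1,847: 20% coinsurance on €1,847 = €369.40. Traveler pays €369.40; OOP now €972.40.
Bill 3, €2,418: deductible already satisfied, so traveler's share is 20% × €2,418 = €483.60. OOP would hit €1,456 > €1,400, so the cap limits the traveler to €1,400 − €972.40 = €427.60.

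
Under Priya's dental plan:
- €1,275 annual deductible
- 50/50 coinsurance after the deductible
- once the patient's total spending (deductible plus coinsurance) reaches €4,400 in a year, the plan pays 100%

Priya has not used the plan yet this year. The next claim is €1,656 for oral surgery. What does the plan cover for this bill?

€190.50

The full €1,275 deductible is still open; €1,275 of this bill applies to it.
After the €1,275 deductible portion, €1,656 − €1,275 = €381 is subject to coinsurance.
Coinsurance: €381 × 50% = €190.50.
Patient responsibility before any cap: €1,275 + €190.50 = €1,465.50.
Total out-of-pocket so far would be €0 + €1,465.50 = €1,465.50, below the €4,400 cap — no reduction.
Insurer pays the balance: €1,656 − €1,465.50 = €190.50.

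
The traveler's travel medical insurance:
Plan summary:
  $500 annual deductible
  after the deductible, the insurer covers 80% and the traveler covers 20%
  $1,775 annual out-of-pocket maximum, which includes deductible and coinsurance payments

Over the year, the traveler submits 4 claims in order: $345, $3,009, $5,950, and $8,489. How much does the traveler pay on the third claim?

#1 ($345): entire amount goes to the deductible. Traveler pays $345; OOP now $345.
#2 ($3,009): $155 to deductible, leaving $2,854; coinsurance $2,854 × 20% = $570.80. Traveler owes $725.80 (running OOP $1,070.80).
#3 ($5,950): 20% coinsurance on $5,950 = $1,190. Adding that to $1,070.80 gives $2,260.80, past the $1,775 cap; traveler pays only $1,775 − $1,070.80 = $704.20.

$704.20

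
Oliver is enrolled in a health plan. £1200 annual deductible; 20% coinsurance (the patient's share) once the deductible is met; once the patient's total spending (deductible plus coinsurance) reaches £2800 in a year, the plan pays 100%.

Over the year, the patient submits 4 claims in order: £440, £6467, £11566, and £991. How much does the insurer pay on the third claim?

Claim 1 (£440): all of it applies to the deductible. Patient pays £440; OOP now £440. Insurer: £440 − £440 = £0.
Claim 2 (£6467): £760 finishes the deductible; £5707 goes to coinsurance; coinsurance £5707 × 20% = £1141.40. Patient owes £1901.40 (running OOP £2341.40). Insurer: £6467 − £1901.40 = £4565.60.
Claim 3 (£11566): 20% coinsurance on £11566 = £2313.20. OOP would hit £4654.60 > £2800, so the cap limits the patient to £2800 − £2341.40 = £458.60. Insurer: £11566 − £458.60 = £11107.40.

£11107.40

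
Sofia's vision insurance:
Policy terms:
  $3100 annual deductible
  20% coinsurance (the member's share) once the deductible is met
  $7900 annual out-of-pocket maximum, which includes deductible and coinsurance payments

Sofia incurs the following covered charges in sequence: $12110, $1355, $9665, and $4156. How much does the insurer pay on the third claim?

Claim 1 — $12110: deductible takes $3100, $9010 remains; 20% of $9010 = $1802. Member owes $4902 (running OOP $4902). Plan pays $12110 − $4902 = $7208.
Claim 2 — $1355: 20% coinsurance on $1355 = $271. Member pays $271; OOP now $5173. Plan pays $1355 − $271 = $1084.
Claim 3 — $9665: deductible met; 20% of $9665 = $1933. Member pays $1933; OOP now $7106. Insurer: $9665 − $1933 = $7732.

$7732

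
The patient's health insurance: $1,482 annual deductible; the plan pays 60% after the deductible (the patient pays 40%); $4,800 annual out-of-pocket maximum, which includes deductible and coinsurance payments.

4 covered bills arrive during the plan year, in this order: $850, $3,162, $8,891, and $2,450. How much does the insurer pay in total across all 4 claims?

Claim 1 ($850): fully absorbed by the deductible. Cost to patient: $850. OOP to date $850. Plan pays $850 − $850 = $0.
Claim 2 ($3,162): deductible takes $632, $2,530 remains; coinsurance $2,530 × 40% = $1,012. Cost to patient: $1,644. OOP to date $2,494. Insurer: $3,162 − $1,644 = $1,518.
Claim 3 ($8,891): deductible met; 40% of $8,891 = $3,556.40. Adding that to $2,494 gives $6,050.40, past the $4,800 cap; patient pays only $4,800 − $2,494 = $2,306. Insurer: $8,891 − $2,306 = $6,585.
Claim 4 ($2,450): deductible already satisfied, so patient's share is 40% × $2,450 = $980. Adding that to $4,800 gives $5,780, past the $4,800 cap; patient pays only $4,800 − $4,800 = $0. Plan pays $2,450 − $0 = $2,450.
Insurer total: $0 + $1,518 + $6,585 + $2,450 = $10,553.

$10,553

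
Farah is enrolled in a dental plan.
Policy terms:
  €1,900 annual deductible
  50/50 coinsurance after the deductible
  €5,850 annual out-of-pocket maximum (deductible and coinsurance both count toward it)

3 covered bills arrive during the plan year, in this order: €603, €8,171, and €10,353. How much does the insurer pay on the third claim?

€9,840

Claim 1 (€603): entire amount goes to the deductible. Cost to patient: €603. OOP to date €603. Plan pays €603 − €603 = €0.
Claim 2 (€8,171): deductible takes €1,297, €6,874 remains; coinsurance €6,874 × 50% = €3,437. Patient owes €4,734 (running OOP €5,337). Insurer: €8,171 − €4,734 = €3,437.
Claim 3 (€10,353): deductible already satisfied, so patient's share is 50% × €10,353 = €5,176.50. That would push OOP to €10,513.50, over the €5,850 cap, so patient pays €5,850 − €5,337 = €513. Plan pays €10,353 − €513 = €9,840.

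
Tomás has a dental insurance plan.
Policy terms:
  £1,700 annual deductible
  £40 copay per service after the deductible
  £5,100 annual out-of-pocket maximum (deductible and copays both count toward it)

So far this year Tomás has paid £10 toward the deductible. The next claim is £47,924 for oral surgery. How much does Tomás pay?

£1,730

Remaining deductible: £1,700 − £10 = £1,690.
The remaining £46,234 (= £47,924 − £1,690) moves to the copay.
Copay on this service: £40.
Patient responsibility before any cap: £1,690 + £40 = £1,730.
Cumulative spending £10 + £1,730 = £1,740 stays under the £5,100 maximum.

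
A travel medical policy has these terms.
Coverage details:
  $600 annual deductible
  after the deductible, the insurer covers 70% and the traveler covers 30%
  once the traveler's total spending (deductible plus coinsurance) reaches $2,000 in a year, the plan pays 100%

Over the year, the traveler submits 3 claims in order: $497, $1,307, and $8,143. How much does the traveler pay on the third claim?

#1 ($497): entire amount goes to the deductible. Traveler owes $497 (running OOP $497).
#2 ($1,307): deductible takes $103, $1,204 remains; coinsurance $1,204 × 30% = $361.20. Cost to traveler: $464.20. OOP to date $961.20.
#3 ($8,143): 30% coinsurance on $8,143 = $2,442.90. Adding that to $961.20 gives $3,404.10, past the $2,000 cap; traveler pays only $2,000 − $961.20 = $1,038.80.

$1,038.80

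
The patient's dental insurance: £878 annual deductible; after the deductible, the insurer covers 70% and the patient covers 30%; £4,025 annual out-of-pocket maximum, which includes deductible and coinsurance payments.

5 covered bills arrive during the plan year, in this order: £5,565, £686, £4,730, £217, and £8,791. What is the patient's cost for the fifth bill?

£51

#1 (£5,565): £878 finishes the deductible; £4,687 goes to coinsurance; 30% of £4,687 = £1,406.10. Patient pays £2,284.10; OOP now £2,284.10.
#2 (£686): deductible already satisfied, so patient's share is 30% × £686 = £205.80. Patient owes £205.80 (running OOP £2,489.90).
#3 (£4,730): 30% coinsurance on £4,730 = £1,419. Patient pays £1,419; OOP now £3,908.90.
#4 (£217): 30% coinsurance on £217 = £65.10. Patient owes £65.10 (running OOP £3,974).
#5 (£8,791): 30% coinsurance on £8,791 = £2,637.30. Adding that to £3,974 gives £6,611.30, past the £4,025 cap; patient pays only £4,025 − £3,974 = £51.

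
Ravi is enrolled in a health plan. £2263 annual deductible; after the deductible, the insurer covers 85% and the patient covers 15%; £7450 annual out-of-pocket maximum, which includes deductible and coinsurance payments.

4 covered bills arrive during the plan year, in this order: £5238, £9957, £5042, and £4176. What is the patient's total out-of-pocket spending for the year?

£5585.50

Bill 1, £5238: £2263 finishes the deductible; £2975 goes to coinsurance; coinsurance £2975 × 15% = £446.25. Cost to patient: £2709.25. OOP to date £2709.25.
Bill 2, £9957: 15% coinsurance on £9957 = £1493.55. Cost to patient: £1493.55. OOP to date £4202.80.
Bill 3, £5042: deductible met; 15% of £5042 = £756.30. Cost to patient: £756.30. OOP to date £4959.10.
Bill 4, £4176: deductible met; 15% of £4176 = £626.40. Patient owes £626.40 (running OOP £5585.50).
Total paid by the patient: £2709.25 + £1493.55 + £756.30 + £626.40 = £5585.50.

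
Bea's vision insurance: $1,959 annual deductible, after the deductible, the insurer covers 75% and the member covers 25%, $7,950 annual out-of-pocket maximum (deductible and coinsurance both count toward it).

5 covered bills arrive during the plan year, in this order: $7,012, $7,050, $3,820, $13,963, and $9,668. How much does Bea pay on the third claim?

$955

Bill 1, $7,012: $1,959 finishes the deductible; $5,053 goes to coinsurance; coinsurance $5,053 × 25% = $1,263.25. Cost to member: $3,222.25. OOP to date $3,222.25.
Bill 2, $7,050: 25% coinsurance on $7,050 = $1,762.50. Cost to member: $1,762.50. OOP to date $4,984.75.
Bill 3, $3,820: 25% coinsurance on $3,820 = $955. Member pays $955; OOP now $5,939.75.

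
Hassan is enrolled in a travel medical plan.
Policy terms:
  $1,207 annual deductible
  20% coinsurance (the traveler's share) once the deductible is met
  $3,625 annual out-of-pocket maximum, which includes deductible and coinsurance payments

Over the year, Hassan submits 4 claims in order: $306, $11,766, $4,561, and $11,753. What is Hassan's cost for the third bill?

$245

Claim 1 — $306: all of it applies to the deductible. Traveler owes $306 (running OOP $306).
Claim 2 — $11,766: deductible takes $901, $10,865 remains; coinsurance $10,865 × 20% = $2,173. Cost to traveler: $3,074. OOP to date $3,380.
Claim 3 — $4,561: deductible already satisfied, so traveler's share is 20% × $4,561 = $912.20. Adding that to $3,380 gives $4,292.20, past the $3,625 cap; traveler pays only $3,625 − $3,380 = $245.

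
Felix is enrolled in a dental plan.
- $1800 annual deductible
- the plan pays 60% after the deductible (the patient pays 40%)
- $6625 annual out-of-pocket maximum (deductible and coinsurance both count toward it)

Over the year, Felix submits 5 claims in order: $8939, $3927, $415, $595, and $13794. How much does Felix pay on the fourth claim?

$232.60

Claim 1 ($8939): $1800 to deductible, leaving $7139; patient's 40% is $2855.60. Cost to patient: $4655.60. OOP to date $4655.60.
Claim 2 ($3927): deductible already satisfied, so patient's share is 40% × $3927 = $1570.80. Cost to patient: $1570.80. OOP to date $6226.40.
Claim 3 ($415): deductible met; 40% of $415 = $166. Patient owes $166 (running OOP $6392.40).
Claim 4 ($595): deductible met; 40% of $595 = $238. Adding that to $6392.40 gives $6630.40, past the $6625 cap; patient pays only $6625 − $6392.40 = $232.60.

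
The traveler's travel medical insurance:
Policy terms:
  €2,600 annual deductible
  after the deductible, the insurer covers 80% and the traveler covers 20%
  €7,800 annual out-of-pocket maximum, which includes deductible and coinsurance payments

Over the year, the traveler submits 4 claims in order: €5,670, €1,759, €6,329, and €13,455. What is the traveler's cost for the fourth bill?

€2,691

Claim 1 (€5,670): €2,600 to deductible, leaving €3,070; traveler's 20% is €614. Traveler pays €3,214; OOP now €3,214.
Claim 2 (€1,759): deductible already satisfied, so traveler's share is 20% × €1,759 = €351.80. Traveler pays €351.80; OOP now €3,565.80.
Claim 3 (€6,329): deductible met; 20% of €6,329 = €1,265.80. Cost to traveler: €1,265.80. OOP to date €4,831.60.
Claim 4 (€13,455): deductible met; 20% of €13,455 = €2,691. Cost to traveler: €2,691. OOP to date €7,522.60.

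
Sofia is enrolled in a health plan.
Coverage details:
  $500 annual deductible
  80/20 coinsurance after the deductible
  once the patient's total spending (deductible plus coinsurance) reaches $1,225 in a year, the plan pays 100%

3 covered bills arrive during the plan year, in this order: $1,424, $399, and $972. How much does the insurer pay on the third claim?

Claim 1 — $1,424: $500 finishes the deductible; $924 goes to coinsurance; coinsurance $924 × 20% = $184.80. Patient owes $684.80 (running OOP $684.80). Insurer: $1,424 − $684.80 = $739.20.
Claim 2 — $399: deductible met; 20% of $399 = $79.80. Cost to patient: $79.80. OOP to date $764.60. Insurer: $399 − $79.80 = $319.20.
Claim 3 — $972: 20% coinsurance on $972 = $194.40. Cost to patient: $194.40. OOP to date $959. Insurer: $972 − $194.40 = $777.60.

$777.60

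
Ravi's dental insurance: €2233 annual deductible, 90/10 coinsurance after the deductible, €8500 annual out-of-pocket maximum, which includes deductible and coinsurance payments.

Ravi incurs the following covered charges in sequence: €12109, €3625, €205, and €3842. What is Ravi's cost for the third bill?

#1 (€12109): deductible takes €2233, €9876 remains; 10% of €9876 = €987.60. Patient owes €3220.60 (running OOP €3220.60).
#2 (€3625): 10% coinsurance on €3625 = €362.50. Patient owes €362.50 (running OOP €3583.10).
#3 (€205): deductible met; 10% of €205 = €20.50. Cost to patient: €20.50. OOP to date €3603.60.

€20.50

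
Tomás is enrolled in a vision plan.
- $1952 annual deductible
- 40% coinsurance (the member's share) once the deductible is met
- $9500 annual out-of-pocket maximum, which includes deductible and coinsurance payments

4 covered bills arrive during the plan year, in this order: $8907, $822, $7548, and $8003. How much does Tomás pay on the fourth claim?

$1418

#1 ($8907): $1952 to deductible, leaving $6955; member's 40% is $2782. Member pays $4734; OOP now $4734.
#2 ($822): deductible met; 40% of $822 = $328.80. Member pays $328.80; OOP now $5062.80.
#3 ($7548): deductible met; 40% of $7548 = $3019.20. Cost to member: $3019.20. OOP to date $8082.
#4 ($8003): deductible met; 40% of $8003 = $3201.20. That would push OOP to $11283.20, over the $9500 cap, so member pays $9500 − $8082 = $1418.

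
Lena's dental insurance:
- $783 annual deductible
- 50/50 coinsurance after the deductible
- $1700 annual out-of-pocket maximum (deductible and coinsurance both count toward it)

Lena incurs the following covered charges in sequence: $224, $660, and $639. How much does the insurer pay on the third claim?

$319.50

#1 ($224): entire amount goes to the deductible. Patient owes $224 (running OOP $224). Plan pays $224 − $224 = $0.
#2 ($660): $559 to deductible, leaving $101; 50% of $101 = $50.50. Cost to patient: $609.50. OOP to date $833.50. Insurer: $660 − $609.50 = $50.50.
#3 ($639): deductible already satisfied, so patient's share is 50% × $639 = $319.50. Patient pays $319.50; OOP now $1153. Insurer: $639 − $319.50 = $319.50.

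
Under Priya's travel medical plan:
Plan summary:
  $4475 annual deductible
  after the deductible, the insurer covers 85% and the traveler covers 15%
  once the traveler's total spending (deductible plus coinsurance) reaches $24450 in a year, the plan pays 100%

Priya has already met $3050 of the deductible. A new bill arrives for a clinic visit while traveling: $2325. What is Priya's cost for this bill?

$1560

Deductible still to meet: $4475 − $3050 = $1425.
That leaves $2325 − $1425 = $900 for coinsurance.
Traveler's 15% share of $900 is $135.
Traveler responsibility before any cap: $1425 + $135 = $1560.
Cumulative spending $3050 + $1560 = $4610 stays under the $24450 maximum.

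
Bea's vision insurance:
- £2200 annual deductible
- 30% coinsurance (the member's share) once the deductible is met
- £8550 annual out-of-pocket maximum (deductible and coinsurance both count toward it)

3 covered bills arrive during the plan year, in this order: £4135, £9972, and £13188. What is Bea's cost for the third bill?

Claim 1 (£4135): £2200 to deductible, leaving £1935; coinsurance £1935 × 30% = £580.50. Cost to member: £2780.50. OOP to date £2780.50.
Claim 2 (£9972): deductible already satisfied, so member's share is 30% × £9972 = £2991.60. Member pays £2991.60; OOP now £5772.10.
Claim 3 (£13188): deductible met; 30% of £13188 = £3956.40. OOP would hit £9728.50 > £8550, so the cap limits the member to £8550 − £5772.10 = £2777.90.

£2777.90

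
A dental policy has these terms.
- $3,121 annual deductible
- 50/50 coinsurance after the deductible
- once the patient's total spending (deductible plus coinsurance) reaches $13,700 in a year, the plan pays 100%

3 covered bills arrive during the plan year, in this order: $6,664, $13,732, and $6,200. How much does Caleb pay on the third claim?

Claim 1 ($6,664): $3,121 finishes the deductible; $3,543 goes to coinsurance; 50% of $3,543 = $1,771.50. Cost to patient: $4,892.50. OOP to date $4,892.50.
Claim 2 ($13,732): deductible already satisfied, so patient's share is 50% × $13,732 = $6,866. Cost to patient: $6,866. OOP to date $11,758.50.
Claim 3 ($6,200): deductible met; 50% of $6,200 = $3,100. OOP would hit $14,858.50 > $13,700, so the cap limits the patient to $13,700 − $11,758.50 = $1,941.50.

$1,941.50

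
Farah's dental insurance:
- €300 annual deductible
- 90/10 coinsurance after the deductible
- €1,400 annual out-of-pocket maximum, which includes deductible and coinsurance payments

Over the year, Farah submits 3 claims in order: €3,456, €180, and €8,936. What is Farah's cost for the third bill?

Claim 1 (€3,456): €300 finishes the deductible; €3,156 goes to coinsurance; coinsurance €3,156 × 10% = €315.60. Cost to patient: €615.60. OOP to date €615.60.
Claim 2 (€180): deductible already satisfied, so patient's share is 10% × €180 = €18. Patient pays €18; OOP now €633.60.
Claim 3 (€8,936): deductible met; 10% of €8,936 = €893.60. Adding that to €633.60 gives €1,527.20, past the €1,400 cap; patient pays only €1,400 − €633.60 = €766.40.

€766.40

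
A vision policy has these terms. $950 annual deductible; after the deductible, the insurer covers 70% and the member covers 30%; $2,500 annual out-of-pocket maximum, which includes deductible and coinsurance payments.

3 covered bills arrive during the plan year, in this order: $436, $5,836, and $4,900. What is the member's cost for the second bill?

$2,064

Bill 1, $436: entire amount goes to the deductible. Member pays $436; OOP now $436.
Bill 2, $5,836: $514 to deductible, leaving $5,322; 30% of $5,322 = $1,596.60. Claim cost before the cap: $514 + $1,596.60 = $2,110.60. Adding that to $436 gives $2,546.60, past the $2,500 cap; member pays only $2,500 − $436 = $2,064.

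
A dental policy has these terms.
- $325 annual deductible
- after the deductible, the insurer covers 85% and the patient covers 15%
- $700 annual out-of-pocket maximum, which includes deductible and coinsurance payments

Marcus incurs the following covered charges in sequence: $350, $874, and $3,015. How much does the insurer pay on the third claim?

$2,774.85

Claim 1 ($350): $325 finishes the deductible; $25 goes to coinsurance; patient's 15% is $3.75. Cost to patient: $328.75. OOP to date $328.75. Insurer: $350 − $328.75 = $21.25.
Claim 2 ($874): deductible met; 15% of $874 = $131.10. Patient pays $131.10; OOP now $459.85. Insurer: $874 − $131.10 = $742.90.
Claim 3 ($3,015): deductible already satisfied, so patient's share is 15% × $3,015 = $452.25. OOP would hit $912.10 > $700, so the cap limits the patient to $700 − $459.85 = $240.15. Insurer: $3,015 − $240.15 = $2,774.85.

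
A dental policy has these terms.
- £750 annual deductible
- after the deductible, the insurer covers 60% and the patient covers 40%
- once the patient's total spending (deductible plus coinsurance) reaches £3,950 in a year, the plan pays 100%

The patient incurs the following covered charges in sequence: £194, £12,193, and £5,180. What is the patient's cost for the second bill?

Claim 1 — £194: all of it applies to the deductible. Patient pays £194; OOP now £194.
Claim 2 — £12,193: £556 finishes the deductible; £11,637 goes to coinsurance; coinsurance £11,637 × 40% = £4,654.80. Deductible plus coinsurance: £556 + £4,654.80 = £5,210.80. OOP would hit £5,404.80 > £3,950, so the cap limits the patient to £3,950 − £194 = £3,756.

£3,756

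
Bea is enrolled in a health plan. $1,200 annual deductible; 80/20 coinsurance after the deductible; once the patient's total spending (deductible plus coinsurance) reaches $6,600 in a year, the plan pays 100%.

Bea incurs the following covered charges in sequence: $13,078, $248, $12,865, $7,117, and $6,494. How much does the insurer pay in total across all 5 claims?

$33,202

Claim 1 ($13,078): deductible takes $1,200, $11,878 remains; coinsurance $11,878 × 20% = $2,375.60. Cost to patient: $3,575.60. OOP to date $3,575.60. Insurer: $13,078 − $3,575.60 = $9,502.40.
Claim 2 ($248): 20% coinsurance on $248 = $49.60. Patient pays $49.60; OOP now $3,625.20. Insurer: $248 − $49.60 = $198.40.
Claim 3 ($12,865): deductible met; 20% of $12,865 = $2,573. Patient pays $2,573; OOP now $6,198.20. Plan pays $12,865 − $2,573 = $10,292.
Claim 4 ($7,117): 20% coinsurance on $7,117 = $1,423.40. That would push OOP to $7,621.60, over the $6,600 cap, so patient pays $6,600 − $6,198.20 = $401.80. Insurer: $7,117 − $401.80 = $6,715.20.
Claim 5 ($6,494): 20% coinsurance on $6,494 = $1,298.80. OOP would hit $7,898.80 > $6,600, so the cap limits the patient to $6,600 − $6,600 = $0. Plan pays $6,494 − $0 = $6,494.
Insurer total = bills − patient's total = $39,802 − $6,600 = $33,202.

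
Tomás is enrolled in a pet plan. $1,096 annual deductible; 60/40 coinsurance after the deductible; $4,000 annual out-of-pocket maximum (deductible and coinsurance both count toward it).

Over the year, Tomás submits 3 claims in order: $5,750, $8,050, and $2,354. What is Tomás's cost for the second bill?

$1,042.40

Bill 1, $5,750: $1,096 to deductible, leaving $4,654; owner's 40% is $1,861.60. Owner pays $2,957.60; OOP now $2,957.60.
Bill 2, $8,050: deductible met; 40% of $8,050 = $3,220. Adding that to $2,957.60 gives $6,177.60, past the $4,000 cap; owner pays only $4,000 − $2,957.60 = $1,042.40.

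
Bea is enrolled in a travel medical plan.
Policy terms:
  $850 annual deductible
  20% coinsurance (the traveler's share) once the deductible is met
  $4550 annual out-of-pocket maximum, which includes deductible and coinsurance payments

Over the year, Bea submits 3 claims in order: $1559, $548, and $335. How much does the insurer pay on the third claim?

$268

#1 ($1559): deductible takes $850, $709 remains; traveler's 20% is $141.80. Traveler pays $991.80; OOP now $991.80. Insurer: $1559 − $991.80 = $567.20.
#2 ($548): deductible met; 20% of $548 = $109.60. Traveler pays $109.60; OOP now $1101.40. Insurer: $548 − $109.60 = $438.40.
#3 ($335): 20% coinsurance on $335 = $67. Traveler owes $67 (running OOP $1168.40). Insurer: $335 − $67 = $268.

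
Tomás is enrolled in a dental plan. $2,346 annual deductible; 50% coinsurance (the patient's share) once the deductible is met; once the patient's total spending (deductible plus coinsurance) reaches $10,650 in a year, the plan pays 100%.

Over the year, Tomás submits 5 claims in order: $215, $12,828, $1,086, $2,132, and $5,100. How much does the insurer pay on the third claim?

Bill 1, $215: fully absorbed by the deductible. Cost to patient: $215. OOP to date $215. Insurer: $215 − $215 = $0.
Bill 2, $12,828: $2,131 finishes the deductible; $10,697 goes to coinsurance; coinsurance $10,697 × 50% = $5,348.50. Cost to patient: $7,479.50. OOP to date $7,694.50. Plan pays $12,828 − $7,479.50 = $5,348.50.
Bill 3, $1,086: deductible met; 50% of $1,086 = $543. Cost to patient: $543. OOP to date $8,237.50. Plan pays $1,086 − $543 = $543.

$543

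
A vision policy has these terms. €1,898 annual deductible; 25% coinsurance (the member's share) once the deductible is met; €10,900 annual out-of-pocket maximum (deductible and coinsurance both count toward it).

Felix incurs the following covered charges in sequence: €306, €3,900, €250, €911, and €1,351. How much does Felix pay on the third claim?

€62.50

Claim 1 (€306): entire amount goes to the deductible. Cost to member: €306. OOP to date €306.
Claim 2 (€3,900): deductible takes €1,592, €2,308 remains; 25% of €2,308 = €577. Cost to member: €2,169. OOP to date €2,475.
Claim 3 (€250): deductible met; 25% of €250 = €62.50. Member pays €62.50; OOP now €2,537.50.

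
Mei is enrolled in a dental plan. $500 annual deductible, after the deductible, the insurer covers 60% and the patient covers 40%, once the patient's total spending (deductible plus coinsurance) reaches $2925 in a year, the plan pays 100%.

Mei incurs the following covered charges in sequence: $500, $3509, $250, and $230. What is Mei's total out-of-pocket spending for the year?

Claim 1 — $500: all of it applies to the deductible. Patient owes $500 (running OOP $500).
Claim 2 — $3509: deductible already satisfied, so patient's share is 40% × $3509 = $1403.60. Cost to patient: $1403.60. OOP to date $1903.60.
Claim 3 — $250: deductible met; 40% of $250 = $100. Patient pays $100; OOP now $2003.60.
Claim 4 — $230: deductible met; 40% of $230 = $92. Patient owes $92 (running OOP $2095.60).
Total paid by the patient: $500 + $1403.60 + $100 + $92 = $2095.60.

$2095.60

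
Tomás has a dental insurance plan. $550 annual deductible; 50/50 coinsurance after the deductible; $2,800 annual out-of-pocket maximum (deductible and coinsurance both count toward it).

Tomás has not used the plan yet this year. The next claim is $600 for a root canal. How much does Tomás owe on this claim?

Deductible not yet touched, so the first $550 of the bill goes to the deductible.
After the $550 deductible portion, $600 − $550 = $50 is subject to coinsurance.
Coinsurance: $50 × 50% = $25.
That puts the patient's cost at $550 + $25 = $575 before any cap.
Cumulative spending $0 + $575 = $575 stays under the $2,800 maximum.

$575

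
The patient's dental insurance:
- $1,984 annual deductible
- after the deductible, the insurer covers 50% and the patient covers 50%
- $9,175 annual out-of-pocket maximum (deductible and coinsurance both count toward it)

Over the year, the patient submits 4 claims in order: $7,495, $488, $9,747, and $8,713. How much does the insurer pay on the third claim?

#1 ($7,495): $1,984 finishes the deductible; $5,511 goes to coinsurance; 50% of $5,511 = $2,755.50. Cost to patient: $4,739.50. OOP to date $4,739.50. Insurer: $7,495 − $4,739.50 = $2,755.50.
#2 ($488): deductible met; 50% of $488 = $244. Cost to patient: $244. OOP to date $4,983.50. Plan pays $488 − $244 = $244.
#3 ($9,747): 50% coinsurance on $9,747 = $4,873.50. That would push OOP to $9,857, over the $9,175 cap, so patient pays $9,175 − $4,983.50 = $4,191.50. Insurer: $9,747 − $4,191.50 = $5,555.50.

$5,555.50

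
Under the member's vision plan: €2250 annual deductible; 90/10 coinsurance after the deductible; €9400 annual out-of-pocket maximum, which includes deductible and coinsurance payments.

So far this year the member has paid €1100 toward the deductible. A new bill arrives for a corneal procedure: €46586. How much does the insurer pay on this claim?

Deductible still to meet: €2250 − €1100 = €1150.
That leaves €46586 − €1150 = €45436 for coinsurance.
10% of €45436 = €4543.60 falls to the member.
So the member owes €1150 + €4543.60 = €5693.60 before any cap.
Year-to-date out-of-pocket becomes €1100 + €5693.60 = €6793.60, still under the €9400 maximum, so no cap applies.
The insurer covers the remainder: €46586 − €5693.60 = €40892.40.

€40892.40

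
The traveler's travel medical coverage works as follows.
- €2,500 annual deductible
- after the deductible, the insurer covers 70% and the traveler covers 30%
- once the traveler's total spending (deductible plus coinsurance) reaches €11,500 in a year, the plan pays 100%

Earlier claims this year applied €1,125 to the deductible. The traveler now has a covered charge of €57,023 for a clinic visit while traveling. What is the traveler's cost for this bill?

€10,375

Deductible still to meet: €2,500 − €1,125 = €1,375.
After the €1,375 deductible portion, €57,023 − €1,375 = €55,648 is subject to coinsurance.
Traveler's 30% share of €55,648 is €16,694.40.
So the traveler owes €1,375 + €16,694.40 = €18,069.40 before any cap.
Year-to-date out-of-pocket would reach €1,125 + €18,069.40 = €19,194.40, above the €11,500 maximum, so the traveler pays only €11,500 − €1,125 = €10,375.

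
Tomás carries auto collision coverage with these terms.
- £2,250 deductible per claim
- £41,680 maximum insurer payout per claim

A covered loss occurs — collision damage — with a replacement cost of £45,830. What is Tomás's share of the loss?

Less the £2,250 deductible: £45,830 − £2,250 = £43,580.
£43,580 exceeds the £41,680 limit, so the insurer pays the limit: £41,680.
Driver's share is the uncovered remainder: £45,830 − £41,680 = £4,150.

£4,150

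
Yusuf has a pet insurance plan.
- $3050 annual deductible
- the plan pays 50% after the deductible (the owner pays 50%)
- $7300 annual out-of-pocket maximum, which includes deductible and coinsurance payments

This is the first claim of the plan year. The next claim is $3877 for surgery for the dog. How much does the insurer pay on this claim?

$413.50

Deductible not yet touched, so the first $3050 of the bill goes to the deductible.
That leaves $3877 − $3050 = $827 for coinsurance.
Owner's 50% share of $827 is $413.50.
Owner responsibility before any cap: $3050 + $413.50 = $3463.50.
Cumulative spending $0 + $3463.50 = $3463.50 stays under the $7300 maximum.
The insurer covers the remainder: $3877 − $3463.50 = $413.50.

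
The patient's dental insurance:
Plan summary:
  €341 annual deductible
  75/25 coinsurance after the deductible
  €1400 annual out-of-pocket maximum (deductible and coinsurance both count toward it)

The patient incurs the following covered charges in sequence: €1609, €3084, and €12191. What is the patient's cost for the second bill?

Claim 1 — €1609: €341 to deductible, leaving €1268; patient's 25% is €317. Patient pays €658; OOP now €658.
Claim 2 — €3084: deductible met; 25% of €3084 = €771. OOP would hit €1429 > €1400, so the cap limits the patient to €1400 − €658 = €742.

€742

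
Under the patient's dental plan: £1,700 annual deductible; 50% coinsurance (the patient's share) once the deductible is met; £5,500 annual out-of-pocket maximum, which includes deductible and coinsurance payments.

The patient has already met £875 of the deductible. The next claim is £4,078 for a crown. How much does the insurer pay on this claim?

£875 of the £1,700 deductible is already met, leaving £825.
After the £825 deductible portion, £4,078 − £825 = £3,253 is subject to coinsurance.
Coinsurance: £3,253 × 50% = £1,626.50.
So the patient owes £825 + £1,626.50 = £2,451.50 before any cap.
Total out-of-pocket so far would be £875 + £2,451.50 = £3,326.50, below the £5,500 cap — no reduction.
The plan picks up £4,078 − £2,451.50 = £1,626.50.

£1,626.50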